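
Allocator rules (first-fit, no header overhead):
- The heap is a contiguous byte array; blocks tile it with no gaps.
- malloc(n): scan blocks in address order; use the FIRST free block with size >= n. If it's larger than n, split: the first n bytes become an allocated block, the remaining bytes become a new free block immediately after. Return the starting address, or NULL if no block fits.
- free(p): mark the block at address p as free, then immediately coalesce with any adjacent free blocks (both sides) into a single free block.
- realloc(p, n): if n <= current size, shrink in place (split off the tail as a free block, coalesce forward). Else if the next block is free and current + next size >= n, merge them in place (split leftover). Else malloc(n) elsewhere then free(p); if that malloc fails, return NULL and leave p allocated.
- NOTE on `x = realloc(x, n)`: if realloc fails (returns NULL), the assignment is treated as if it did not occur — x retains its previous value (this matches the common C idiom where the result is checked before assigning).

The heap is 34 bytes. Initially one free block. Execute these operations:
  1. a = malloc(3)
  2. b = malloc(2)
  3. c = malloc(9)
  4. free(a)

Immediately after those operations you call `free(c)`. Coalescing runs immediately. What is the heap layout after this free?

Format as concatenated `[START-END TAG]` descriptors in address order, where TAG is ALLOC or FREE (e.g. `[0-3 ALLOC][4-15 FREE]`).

Answer: [0-2 FREE][3-4 ALLOC][5-33 FREE]

Derivation:
Op 1: a = malloc(3) -> a = 0; heap: [0-2 ALLOC][3-33 FREE]
Op 2: b = malloc(2) -> b = 3; heap: [0-2 ALLOC][3-4 ALLOC][5-33 FREE]
Op 3: c = malloc(9) -> c = 5; heap: [0-2 ALLOC][3-4 ALLOC][5-13 ALLOC][14-33 FREE]
Op 4: free(a) -> (freed a); heap: [0-2 FREE][3-4 ALLOC][5-13 ALLOC][14-33 FREE]
free(c): c = 5 -> block [5-13 ALLOC]; mark free, coalesce with adjacent free neighbors -> [0-2 FREE][3-4 ALLOC][5-33 FREE]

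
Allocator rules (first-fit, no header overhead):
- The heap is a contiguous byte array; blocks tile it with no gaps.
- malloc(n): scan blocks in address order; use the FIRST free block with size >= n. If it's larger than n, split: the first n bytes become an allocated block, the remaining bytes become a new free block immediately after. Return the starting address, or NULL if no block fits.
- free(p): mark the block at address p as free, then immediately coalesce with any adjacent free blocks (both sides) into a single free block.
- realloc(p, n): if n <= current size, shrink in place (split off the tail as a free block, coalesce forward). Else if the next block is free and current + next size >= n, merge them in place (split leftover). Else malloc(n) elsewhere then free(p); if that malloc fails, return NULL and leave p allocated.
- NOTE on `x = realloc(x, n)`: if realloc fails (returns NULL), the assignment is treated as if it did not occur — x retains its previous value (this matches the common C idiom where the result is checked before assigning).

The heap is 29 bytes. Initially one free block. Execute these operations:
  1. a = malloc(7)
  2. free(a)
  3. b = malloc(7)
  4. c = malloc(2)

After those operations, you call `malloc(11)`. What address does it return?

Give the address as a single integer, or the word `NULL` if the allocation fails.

Op 1: a = malloc(7) -> a = 0; heap: [0-6 ALLOC][7-28 FREE]
Op 2: free(a) -> (freed a); heap: [0-28 FREE]
Op 3: b = malloc(7) -> b = 0; heap: [0-6 ALLOC][7-28 FREE]
Op 4: c = malloc(2) -> c = 7; heap: [0-6 ALLOC][7-8 ALLOC][9-28 FREE]
malloc(11): first-fit scan over [0-6 ALLOC][7-8 ALLOC][9-28 FREE] -> 9

Answer: 9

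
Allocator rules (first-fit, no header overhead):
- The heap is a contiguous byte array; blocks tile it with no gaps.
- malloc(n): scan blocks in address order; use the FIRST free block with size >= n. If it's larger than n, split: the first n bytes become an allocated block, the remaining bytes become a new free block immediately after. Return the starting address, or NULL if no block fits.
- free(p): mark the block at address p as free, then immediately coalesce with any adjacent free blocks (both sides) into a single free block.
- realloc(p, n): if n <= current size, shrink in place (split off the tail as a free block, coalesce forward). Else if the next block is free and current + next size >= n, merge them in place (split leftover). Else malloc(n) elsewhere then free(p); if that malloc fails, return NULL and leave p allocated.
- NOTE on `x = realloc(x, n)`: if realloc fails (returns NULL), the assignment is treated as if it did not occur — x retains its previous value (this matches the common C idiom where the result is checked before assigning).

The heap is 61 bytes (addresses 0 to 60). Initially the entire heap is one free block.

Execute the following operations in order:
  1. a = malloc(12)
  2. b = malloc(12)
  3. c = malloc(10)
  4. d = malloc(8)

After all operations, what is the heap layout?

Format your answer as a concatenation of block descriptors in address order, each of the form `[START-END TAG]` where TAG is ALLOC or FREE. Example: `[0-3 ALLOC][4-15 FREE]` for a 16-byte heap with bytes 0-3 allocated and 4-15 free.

Op 1: a = malloc(12) -> a = 0; heap: [0-11 ALLOC][12-60 FREE]
Op 2: b = malloc(12) -> b = 12; heap: [0-11 ALLOC][12-23 ALLOC][24-60 FREE]
Op 3: c = malloc(10) -> c = 24; heap: [0-11 ALLOC][12-23 ALLOC][24-33 ALLOC][34-60 FREE]
Op 4: d = malloc(8) -> d = 34; heap: [0-11 ALLOC][12-23 ALLOC][24-33 ALLOC][34-41 ALLOC][42-60 FREE]

Answer: [0-11 ALLOC][12-23 ALLOC][24-33 ALLOC][34-41 ALLOC][42-60 FREE]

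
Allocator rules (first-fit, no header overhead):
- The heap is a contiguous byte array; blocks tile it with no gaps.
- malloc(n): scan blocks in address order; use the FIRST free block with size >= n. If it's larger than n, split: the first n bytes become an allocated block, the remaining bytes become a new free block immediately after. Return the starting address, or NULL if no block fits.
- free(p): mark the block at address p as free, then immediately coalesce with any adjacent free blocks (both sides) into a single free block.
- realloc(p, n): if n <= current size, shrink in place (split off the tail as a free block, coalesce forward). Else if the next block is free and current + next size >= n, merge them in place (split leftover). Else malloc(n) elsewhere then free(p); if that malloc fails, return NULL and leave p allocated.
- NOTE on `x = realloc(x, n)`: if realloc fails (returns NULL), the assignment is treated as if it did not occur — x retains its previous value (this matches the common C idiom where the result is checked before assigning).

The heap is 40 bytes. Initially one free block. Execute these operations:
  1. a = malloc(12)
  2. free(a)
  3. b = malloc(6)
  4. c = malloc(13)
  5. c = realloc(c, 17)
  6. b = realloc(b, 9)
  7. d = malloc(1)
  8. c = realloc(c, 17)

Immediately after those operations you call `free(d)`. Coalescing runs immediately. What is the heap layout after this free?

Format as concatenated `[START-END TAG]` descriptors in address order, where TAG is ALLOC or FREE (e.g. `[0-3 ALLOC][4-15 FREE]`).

Answer: [0-5 FREE][6-22 ALLOC][23-31 ALLOC][32-39 FREE]

Derivation:
Op 1: a = malloc(12) -> a = 0; heap: [0-11 ALLOC][12-39 FREE]
Op 2: free(a) -> (freed a); heap: [0-39 FREE]
Op 3: b = malloc(6) -> b = 0; heap: [0-5 ALLOC][6-39 FREE]
Op 4: c = malloc(13) -> c = 6; heap: [0-5 ALLOC][6-18 ALLOC][19-39 FREE]
Op 5: c = realloc(c, 17) -> c = 6; heap: [0-5 ALLOC][6-22 ALLOC][23-39 FREE]
Op 6: b = realloc(b, 9) -> b = 23; heap: [0-5 FREE][6-22 ALLOC][23-31 ALLOC][32-39 FREE]
Op 7: d = malloc(1) -> d = 0; heap: [0-0 ALLOC][1-5 FREE][6-22 ALLOC][23-31 ALLOC][32-39 FREE]
Op 8: c = realloc(c, 17) -> c = 6; heap: [0-0 ALLOC][1-5 FREE][6-22 ALLOC][23-31 ALLOC][32-39 FREE]
free(d): d = 0 -> block [0-0 ALLOC]; mark free, coalesce with adjacent free neighbors -> [0-5 FREE][6-22 ALLOC][23-31 ALLOC][32-39 FREE]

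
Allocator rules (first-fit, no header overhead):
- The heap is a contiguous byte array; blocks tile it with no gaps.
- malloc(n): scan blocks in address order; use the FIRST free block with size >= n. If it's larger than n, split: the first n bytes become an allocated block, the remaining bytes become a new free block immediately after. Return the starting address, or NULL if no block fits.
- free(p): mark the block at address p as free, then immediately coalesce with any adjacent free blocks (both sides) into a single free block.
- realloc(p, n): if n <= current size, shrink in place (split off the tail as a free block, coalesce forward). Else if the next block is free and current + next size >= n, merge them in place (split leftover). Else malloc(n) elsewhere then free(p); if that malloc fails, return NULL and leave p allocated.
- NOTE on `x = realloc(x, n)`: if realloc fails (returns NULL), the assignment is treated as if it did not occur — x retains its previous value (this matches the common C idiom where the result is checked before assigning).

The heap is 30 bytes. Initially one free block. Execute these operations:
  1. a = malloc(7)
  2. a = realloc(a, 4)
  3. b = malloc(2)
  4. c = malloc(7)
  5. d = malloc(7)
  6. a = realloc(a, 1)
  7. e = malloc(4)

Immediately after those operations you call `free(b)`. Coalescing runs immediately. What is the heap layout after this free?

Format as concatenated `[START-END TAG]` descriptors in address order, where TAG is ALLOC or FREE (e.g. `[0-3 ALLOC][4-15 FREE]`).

Op 1: a = malloc(7) -> a = 0; heap: [0-6 ALLOC][7-29 FREE]
Op 2: a = realloc(a, 4) -> a = 0; heap: [0-3 ALLOC][4-29 FREE]
Op 3: b = malloc(2) -> b = 4; heap: [0-3 ALLOC][4-5 ALLOC][6-29 FREE]
Op 4: c = malloc(7) -> c = 6; heap: [0-3 ALLOC][4-5 ALLOC][6-12 ALLOC][13-29 FREE]
Op 5: d = malloc(7) -> d = 13; heap: [0-3 ALLOC][4-5 ALLOC][6-12 ALLOC][13-19 ALLOC][20-29 FREE]
Op 6: a = realloc(a, 1) -> a = 0; heap: [0-0 ALLOC][1-3 FREE][4-5 ALLOC][6-12 ALLOC][13-19 ALLOC][20-29 FREE]
Op 7: e = malloc(4) -> e = 20; heap: [0-0 ALLOC][1-3 FREE][4-5 ALLOC][6-12 ALLOC][13-19 ALLOC][20-23 ALLOC][24-29 FREE]
free(b): b = 4 -> block [4-5 ALLOC]; mark free, coalesce with adjacent free neighbors -> [0-0 ALLOC][1-5 FREE][6-12 ALLOC][13-19 ALLOC][20-23 ALLOC][24-29 FREE]

Answer: [0-0 ALLOC][1-5 FREE][6-12 ALLOC][13-19 ALLOC][20-23 ALLOC][24-29 FREE]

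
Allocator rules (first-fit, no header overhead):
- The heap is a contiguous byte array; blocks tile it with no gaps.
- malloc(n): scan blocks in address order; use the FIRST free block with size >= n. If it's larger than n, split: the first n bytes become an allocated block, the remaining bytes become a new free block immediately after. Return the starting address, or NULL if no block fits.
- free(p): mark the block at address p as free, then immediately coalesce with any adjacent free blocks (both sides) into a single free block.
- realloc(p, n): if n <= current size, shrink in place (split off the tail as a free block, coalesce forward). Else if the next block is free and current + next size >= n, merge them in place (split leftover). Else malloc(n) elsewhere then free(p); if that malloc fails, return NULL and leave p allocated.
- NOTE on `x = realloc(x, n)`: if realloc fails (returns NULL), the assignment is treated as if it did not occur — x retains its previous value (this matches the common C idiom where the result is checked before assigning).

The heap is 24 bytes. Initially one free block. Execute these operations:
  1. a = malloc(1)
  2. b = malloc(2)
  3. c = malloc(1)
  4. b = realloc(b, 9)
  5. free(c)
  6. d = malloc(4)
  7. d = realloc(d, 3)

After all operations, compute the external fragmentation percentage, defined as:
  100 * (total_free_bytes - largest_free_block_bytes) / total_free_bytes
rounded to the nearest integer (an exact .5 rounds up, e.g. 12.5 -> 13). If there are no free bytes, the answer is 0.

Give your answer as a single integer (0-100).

Op 1: a = malloc(1) -> a = 0; heap: [0-0 ALLOC][1-23 FREE]
Op 2: b = malloc(2) -> b = 1; heap: [0-0 ALLOC][1-2 ALLOC][3-23 FREE]
Op 3: c = malloc(1) -> c = 3; heap: [0-0 ALLOC][1-2 ALLOC][3-3 ALLOC][4-23 FREE]
Op 4: b = realloc(b, 9) -> b = 4; heap: [0-0 ALLOC][1-2 FREE][3-3 ALLOC][4-12 ALLOC][13-23 FREE]
Op 5: free(c) -> (freed c); heap: [0-0 ALLOC][1-3 FREE][4-12 ALLOC][13-23 FREE]
Op 6: d = malloc(4) -> d = 13; heap: [0-0 ALLOC][1-3 FREE][4-12 ALLOC][13-16 ALLOC][17-23 FREE]
Op 7: d = realloc(d, 3) -> d = 13; heap: [0-0 ALLOC][1-3 FREE][4-12 ALLOC][13-15 ALLOC][16-23 FREE]
Free blocks: [3 8] total_free=11 largest=8 -> 100*(11-8)/11 = 300/11 ≈ 27.273 -> rounds to 27

Answer: 27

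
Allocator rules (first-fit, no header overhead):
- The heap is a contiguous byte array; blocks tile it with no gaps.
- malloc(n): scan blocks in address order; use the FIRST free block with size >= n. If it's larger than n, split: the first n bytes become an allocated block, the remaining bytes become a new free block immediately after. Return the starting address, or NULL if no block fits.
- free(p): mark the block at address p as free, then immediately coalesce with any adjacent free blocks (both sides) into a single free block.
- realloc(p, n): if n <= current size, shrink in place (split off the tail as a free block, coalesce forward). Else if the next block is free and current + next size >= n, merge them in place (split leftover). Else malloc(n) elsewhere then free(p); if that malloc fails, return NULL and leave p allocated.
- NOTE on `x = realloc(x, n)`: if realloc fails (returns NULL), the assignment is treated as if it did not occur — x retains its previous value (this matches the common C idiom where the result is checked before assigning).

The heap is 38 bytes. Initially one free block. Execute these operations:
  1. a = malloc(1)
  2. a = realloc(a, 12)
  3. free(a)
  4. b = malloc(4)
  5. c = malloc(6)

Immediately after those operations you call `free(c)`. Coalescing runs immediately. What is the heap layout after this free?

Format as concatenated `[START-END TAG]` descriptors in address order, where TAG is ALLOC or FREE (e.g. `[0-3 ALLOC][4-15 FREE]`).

Answer: [0-3 ALLOC][4-37 FREE]

Derivation:
Op 1: a = malloc(1) -> a = 0; heap: [0-0 ALLOC][1-37 FREE]
Op 2: a = realloc(a, 12) -> a = 0; heap: [0-11 ALLOC][12-37 FREE]
Op 3: free(a) -> (freed a); heap: [0-37 FREE]
Op 4: b = malloc(4) -> b = 0; heap: [0-3 ALLOC][4-37 FREE]
Op 5: c = malloc(6) -> c = 4; heap: [0-3 ALLOC][4-9 ALLOC][10-37 FREE]
free(c): c = 4 -> block [4-9 ALLOC]; mark free, coalesce with adjacent free neighbors -> [0-3 ALLOC][4-37 FREE]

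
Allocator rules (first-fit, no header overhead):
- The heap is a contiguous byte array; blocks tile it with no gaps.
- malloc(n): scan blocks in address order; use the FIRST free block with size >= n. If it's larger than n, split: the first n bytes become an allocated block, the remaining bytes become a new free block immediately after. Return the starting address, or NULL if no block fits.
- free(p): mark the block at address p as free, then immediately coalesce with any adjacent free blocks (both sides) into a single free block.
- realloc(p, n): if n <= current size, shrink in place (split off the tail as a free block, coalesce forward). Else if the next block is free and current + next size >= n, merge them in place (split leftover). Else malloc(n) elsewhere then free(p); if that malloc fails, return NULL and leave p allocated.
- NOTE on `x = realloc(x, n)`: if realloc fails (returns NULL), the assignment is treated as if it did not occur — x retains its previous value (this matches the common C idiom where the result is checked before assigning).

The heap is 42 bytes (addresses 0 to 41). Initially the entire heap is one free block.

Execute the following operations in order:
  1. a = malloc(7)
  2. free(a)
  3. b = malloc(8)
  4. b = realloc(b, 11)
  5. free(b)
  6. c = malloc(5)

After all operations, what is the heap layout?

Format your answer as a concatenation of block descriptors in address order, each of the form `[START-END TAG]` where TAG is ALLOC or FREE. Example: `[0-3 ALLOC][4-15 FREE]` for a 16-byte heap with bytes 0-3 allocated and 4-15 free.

Answer: [0-4 ALLOC][5-41 FREE]

Derivation:
Op 1: a = malloc(7) -> a = 0; heap: [0-6 ALLOC][7-41 FREE]
Op 2: free(a) -> (freed a); heap: [0-41 FREE]
Op 3: b = malloc(8) -> b = 0; heap: [0-7 ALLOC][8-41 FREE]
Op 4: b = realloc(b, 11) -> b = 0; heap: [0-10 ALLOC][11-41 FREE]
Op 5: free(b) -> (freed b); heap: [0-41 FREE]
Op 6: c = malloc(5) -> c = 0; heap: [0-4 ALLOC][5-41 FREE]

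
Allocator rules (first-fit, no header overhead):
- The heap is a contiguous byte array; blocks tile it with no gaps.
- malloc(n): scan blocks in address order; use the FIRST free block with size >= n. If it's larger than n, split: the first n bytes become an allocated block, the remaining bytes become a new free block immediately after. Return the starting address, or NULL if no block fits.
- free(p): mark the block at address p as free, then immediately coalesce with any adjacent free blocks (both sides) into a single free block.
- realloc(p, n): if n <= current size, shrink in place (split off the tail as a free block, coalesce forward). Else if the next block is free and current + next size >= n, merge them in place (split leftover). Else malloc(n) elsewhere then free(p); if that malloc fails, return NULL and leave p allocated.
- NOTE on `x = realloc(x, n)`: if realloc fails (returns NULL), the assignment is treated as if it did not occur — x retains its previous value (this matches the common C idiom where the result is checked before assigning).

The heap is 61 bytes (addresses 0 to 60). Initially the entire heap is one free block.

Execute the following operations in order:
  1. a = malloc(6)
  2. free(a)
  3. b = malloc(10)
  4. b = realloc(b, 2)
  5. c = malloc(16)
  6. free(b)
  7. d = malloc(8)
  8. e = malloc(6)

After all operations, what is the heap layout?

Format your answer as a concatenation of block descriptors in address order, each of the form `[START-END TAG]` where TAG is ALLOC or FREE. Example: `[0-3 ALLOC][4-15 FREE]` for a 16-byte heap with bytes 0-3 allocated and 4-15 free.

Answer: [0-1 FREE][2-17 ALLOC][18-25 ALLOC][26-31 ALLOC][32-60 FREE]

Derivation:
Op 1: a = malloc(6) -> a = 0; heap: [0-5 ALLOC][6-60 FREE]
Op 2: free(a) -> (freed a); heap: [0-60 FREE]
Op 3: b = malloc(10) -> b = 0; heap: [0-9 ALLOC][10-60 FREE]
Op 4: b = realloc(b, 2) -> b = 0; heap: [0-1 ALLOC][2-60 FREE]
Op 5: c = malloc(16) -> c = 2; heap: [0-1 ALLOC][2-17 ALLOC][18-60 FREE]
Op 6: free(b) -> (freed b); heap: [0-1 FREE][2-17 ALLOC][18-60 FREE]
Op 7: d = malloc(8) -> d = 18; heap: [0-1 FREE][2-17 ALLOC][18-25 ALLOC][26-60 FREE]
Op 8: e = malloc(6) -> e = 26; heap: [0-1 FREE][2-17 ALLOC][18-25 ALLOC][26-31 ALLOC][32-60 FREE]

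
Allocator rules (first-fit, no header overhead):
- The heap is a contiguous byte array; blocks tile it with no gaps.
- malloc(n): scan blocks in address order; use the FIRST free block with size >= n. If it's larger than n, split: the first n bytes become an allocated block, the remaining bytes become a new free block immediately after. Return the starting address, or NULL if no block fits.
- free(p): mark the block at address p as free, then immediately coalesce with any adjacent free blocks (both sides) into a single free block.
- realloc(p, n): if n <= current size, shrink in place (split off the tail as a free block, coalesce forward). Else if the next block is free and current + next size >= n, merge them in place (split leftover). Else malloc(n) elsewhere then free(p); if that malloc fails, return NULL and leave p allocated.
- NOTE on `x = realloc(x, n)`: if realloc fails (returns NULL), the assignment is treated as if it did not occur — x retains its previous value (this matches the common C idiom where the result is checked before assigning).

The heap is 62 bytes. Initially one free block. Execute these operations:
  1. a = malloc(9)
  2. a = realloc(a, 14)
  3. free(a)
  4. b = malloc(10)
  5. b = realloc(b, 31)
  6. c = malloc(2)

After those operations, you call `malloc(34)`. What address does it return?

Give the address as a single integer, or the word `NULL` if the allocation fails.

Op 1: a = malloc(9) -> a = 0; heap: [0-8 ALLOC][9-61 FREE]
Op 2: a = realloc(a, 14) -> a = 0; heap: [0-13 ALLOC][14-61 FREE]
Op 3: free(a) -> (freed a); heap: [0-61 FREE]
Op 4: b = malloc(10) -> b = 0; heap: [0-9 ALLOC][10-61 FREE]
Op 5: b = realloc(b, 31) -> b = 0; heap: [0-30 ALLOC][31-61 FREE]
Op 6: c = malloc(2) -> c = 31; heap: [0-30 ALLOC][31-32 ALLOC][33-61 FREE]
malloc(34): first-fit scan over [0-30 ALLOC][31-32 ALLOC][33-61 FREE] -> NULL

Answer: NULL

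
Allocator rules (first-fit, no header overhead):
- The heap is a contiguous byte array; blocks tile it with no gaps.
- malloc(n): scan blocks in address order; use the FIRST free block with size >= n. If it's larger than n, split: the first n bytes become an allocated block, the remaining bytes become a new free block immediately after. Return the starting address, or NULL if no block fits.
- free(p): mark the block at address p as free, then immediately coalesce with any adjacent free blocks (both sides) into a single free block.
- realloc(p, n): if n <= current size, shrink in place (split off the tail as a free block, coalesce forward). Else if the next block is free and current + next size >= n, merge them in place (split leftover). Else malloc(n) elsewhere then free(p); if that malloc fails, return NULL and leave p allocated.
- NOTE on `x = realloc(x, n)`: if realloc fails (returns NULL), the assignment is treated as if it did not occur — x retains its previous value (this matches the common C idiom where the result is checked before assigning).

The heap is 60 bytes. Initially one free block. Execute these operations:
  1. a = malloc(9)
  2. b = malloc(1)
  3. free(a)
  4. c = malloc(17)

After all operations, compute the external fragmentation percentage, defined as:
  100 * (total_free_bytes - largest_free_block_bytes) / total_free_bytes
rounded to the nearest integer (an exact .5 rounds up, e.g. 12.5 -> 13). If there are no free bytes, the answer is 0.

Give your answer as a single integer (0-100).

Op 1: a = malloc(9) -> a = 0; heap: [0-8 ALLOC][9-59 FREE]
Op 2: b = malloc(1) -> b = 9; heap: [0-8 ALLOC][9-9 ALLOC][10-59 FREE]
Op 3: free(a) -> (freed a); heap: [0-8 FREE][9-9 ALLOC][10-59 FREE]
Op 4: c = malloc(17) -> c = 10; heap: [0-8 FREE][9-9 ALLOC][10-26 ALLOC][27-59 FREE]
Free blocks: [9 33] total_free=42 largest=33 -> 100*(42-33)/42 = 900/42 ≈ 21.429 -> rounds to 21

Answer: 21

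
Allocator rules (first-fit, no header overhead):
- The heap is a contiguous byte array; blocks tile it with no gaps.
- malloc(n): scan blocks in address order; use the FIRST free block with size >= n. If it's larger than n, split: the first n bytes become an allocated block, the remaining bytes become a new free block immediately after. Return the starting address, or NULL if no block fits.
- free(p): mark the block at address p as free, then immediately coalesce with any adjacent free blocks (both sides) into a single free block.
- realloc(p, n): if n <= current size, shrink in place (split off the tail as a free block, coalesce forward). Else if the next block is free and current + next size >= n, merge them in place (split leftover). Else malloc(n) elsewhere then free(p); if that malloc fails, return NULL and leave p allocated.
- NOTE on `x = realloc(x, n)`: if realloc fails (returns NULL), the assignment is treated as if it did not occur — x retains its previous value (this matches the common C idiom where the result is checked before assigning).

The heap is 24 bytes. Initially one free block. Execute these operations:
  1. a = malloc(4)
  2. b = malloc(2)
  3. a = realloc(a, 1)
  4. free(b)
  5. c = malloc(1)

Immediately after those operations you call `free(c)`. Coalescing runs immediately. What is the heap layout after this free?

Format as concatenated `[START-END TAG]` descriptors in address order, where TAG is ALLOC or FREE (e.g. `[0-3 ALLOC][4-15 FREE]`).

Answer: [0-0 ALLOC][1-23 FREE]

Derivation:
Op 1: a = malloc(4) -> a = 0; heap: [0-3 ALLOC][4-23 FREE]
Op 2: b = malloc(2) -> b = 4; heap: [0-3 ALLOC][4-5 ALLOC][6-23 FREE]
Op 3: a = realloc(a, 1) -> a = 0; heap: [0-0 ALLOC][1-3 FREE][4-5 ALLOC][6-23 FREE]
Op 4: free(b) -> (freed b); heap: [0-0 ALLOC][1-23 FREE]
Op 5: c = malloc(1) -> c = 1; heap: [0-0 ALLOC][1-1 ALLOC][2-23 FREE]
free(c): c = 1 -> block [1-1 ALLOC]; mark free, coalesce with adjacent free neighbors -> [0-0 ALLOC][1-23 FREE]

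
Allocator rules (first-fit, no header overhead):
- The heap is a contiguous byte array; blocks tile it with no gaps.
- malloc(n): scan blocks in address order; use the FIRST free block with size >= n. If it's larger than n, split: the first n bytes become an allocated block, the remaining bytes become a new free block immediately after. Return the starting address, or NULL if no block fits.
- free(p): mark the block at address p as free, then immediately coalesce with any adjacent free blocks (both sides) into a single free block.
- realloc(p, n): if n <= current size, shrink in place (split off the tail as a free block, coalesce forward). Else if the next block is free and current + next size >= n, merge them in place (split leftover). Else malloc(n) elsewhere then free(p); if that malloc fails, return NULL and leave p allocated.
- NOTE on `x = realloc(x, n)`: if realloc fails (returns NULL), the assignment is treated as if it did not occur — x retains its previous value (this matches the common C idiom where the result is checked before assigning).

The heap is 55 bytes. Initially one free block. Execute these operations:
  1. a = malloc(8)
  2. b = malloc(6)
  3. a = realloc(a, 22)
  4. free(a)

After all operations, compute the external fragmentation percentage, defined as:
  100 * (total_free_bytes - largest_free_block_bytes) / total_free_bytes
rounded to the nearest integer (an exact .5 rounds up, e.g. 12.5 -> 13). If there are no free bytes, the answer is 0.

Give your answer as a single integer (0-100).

Answer: 16

Derivation:
Op 1: a = malloc(8) -> a = 0; heap: [0-7 ALLOC][8-54 FREE]
Op 2: b = malloc(6) -> b = 8; heap: [0-7 ALLOC][8-13 ALLOC][14-54 FREE]
Op 3: a = realloc(a, 22) -> a = 14; heap: [0-7 FREE][8-13 ALLOC][14-35 ALLOC][36-54 FREE]
Op 4: free(a) -> (freed a); heap: [0-7 FREE][8-13 ALLOC][14-54 FREE]
Free blocks: [8 41] total_free=49 largest=41 -> 100*(49-41)/49 = 800/49 ≈ 16.327 -> rounds to 16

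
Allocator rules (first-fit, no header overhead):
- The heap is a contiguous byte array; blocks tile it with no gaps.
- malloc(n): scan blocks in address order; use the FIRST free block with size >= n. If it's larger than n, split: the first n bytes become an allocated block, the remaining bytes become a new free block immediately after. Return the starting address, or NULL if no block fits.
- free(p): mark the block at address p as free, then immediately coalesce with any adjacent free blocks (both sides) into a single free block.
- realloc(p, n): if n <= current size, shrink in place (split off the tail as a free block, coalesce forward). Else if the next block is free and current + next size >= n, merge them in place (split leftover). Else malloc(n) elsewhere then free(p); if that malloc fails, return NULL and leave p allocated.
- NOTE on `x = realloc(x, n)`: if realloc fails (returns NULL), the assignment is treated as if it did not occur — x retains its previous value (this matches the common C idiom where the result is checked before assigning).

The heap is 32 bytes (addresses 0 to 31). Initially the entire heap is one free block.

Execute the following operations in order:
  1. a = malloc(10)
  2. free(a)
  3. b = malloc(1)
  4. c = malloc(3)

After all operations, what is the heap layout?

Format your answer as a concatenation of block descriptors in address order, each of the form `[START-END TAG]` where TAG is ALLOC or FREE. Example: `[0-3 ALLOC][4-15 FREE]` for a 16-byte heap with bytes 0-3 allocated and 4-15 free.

Op 1: a = malloc(10) -> a = 0; heap: [0-9 ALLOC][10-31 FREE]
Op 2: free(a) -> (freed a); heap: [0-31 FREE]
Op 3: b = malloc(1) -> b = 0; heap: [0-0 ALLOC][1-31 FREE]
Op 4: c = malloc(3) -> c = 1; heap: [0-0 ALLOC][1-3 ALLOC][4-31 FREE]

Answer: [0-0 ALLOC][1-3 ALLOC][4-31 FREE]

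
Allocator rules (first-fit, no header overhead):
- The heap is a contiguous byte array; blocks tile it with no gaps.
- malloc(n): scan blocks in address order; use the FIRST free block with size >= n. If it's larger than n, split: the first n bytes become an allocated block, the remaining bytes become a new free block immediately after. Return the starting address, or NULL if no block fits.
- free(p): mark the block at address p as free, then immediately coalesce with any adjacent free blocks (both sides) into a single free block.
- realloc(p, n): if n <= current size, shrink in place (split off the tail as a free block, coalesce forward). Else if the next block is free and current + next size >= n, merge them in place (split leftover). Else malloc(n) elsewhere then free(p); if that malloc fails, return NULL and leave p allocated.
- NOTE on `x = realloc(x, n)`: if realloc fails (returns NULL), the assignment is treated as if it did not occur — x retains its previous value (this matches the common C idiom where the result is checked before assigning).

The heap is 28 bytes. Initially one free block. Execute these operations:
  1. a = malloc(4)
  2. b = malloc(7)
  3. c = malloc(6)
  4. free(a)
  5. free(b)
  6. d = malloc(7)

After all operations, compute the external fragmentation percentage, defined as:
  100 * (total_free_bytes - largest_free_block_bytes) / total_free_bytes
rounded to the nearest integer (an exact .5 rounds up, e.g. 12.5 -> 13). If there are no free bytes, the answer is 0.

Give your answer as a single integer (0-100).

Answer: 27

Derivation:
Op 1: a = malloc(4) -> a = 0; heap: [0-3 ALLOC][4-27 FREE]
Op 2: b = malloc(7) -> b = 4; heap: [0-3 ALLOC][4-10 ALLOC][11-27 FREE]
Op 3: c = malloc(6) -> c = 11; heap: [0-3 ALLOC][4-10 ALLOC][11-16 ALLOC][17-27 FREE]
Op 4: free(a) -> (freed a); heap: [0-3 FREE][4-10 ALLOC][11-16 ALLOC][17-27 FREE]
Op 5: free(b) -> (freed b); heap: [0-10 FREE][11-16 ALLOC][17-27 FREE]
Op 6: d = malloc(7) -> d = 0; heap: [0-6 ALLOC][7-10 FREE][11-16 ALLOC][17-27 FREE]
Free blocks: [4 11] total_free=15 largest=11 -> 100*(15-11)/15 = 400/15 ≈ 26.667 -> rounds to 27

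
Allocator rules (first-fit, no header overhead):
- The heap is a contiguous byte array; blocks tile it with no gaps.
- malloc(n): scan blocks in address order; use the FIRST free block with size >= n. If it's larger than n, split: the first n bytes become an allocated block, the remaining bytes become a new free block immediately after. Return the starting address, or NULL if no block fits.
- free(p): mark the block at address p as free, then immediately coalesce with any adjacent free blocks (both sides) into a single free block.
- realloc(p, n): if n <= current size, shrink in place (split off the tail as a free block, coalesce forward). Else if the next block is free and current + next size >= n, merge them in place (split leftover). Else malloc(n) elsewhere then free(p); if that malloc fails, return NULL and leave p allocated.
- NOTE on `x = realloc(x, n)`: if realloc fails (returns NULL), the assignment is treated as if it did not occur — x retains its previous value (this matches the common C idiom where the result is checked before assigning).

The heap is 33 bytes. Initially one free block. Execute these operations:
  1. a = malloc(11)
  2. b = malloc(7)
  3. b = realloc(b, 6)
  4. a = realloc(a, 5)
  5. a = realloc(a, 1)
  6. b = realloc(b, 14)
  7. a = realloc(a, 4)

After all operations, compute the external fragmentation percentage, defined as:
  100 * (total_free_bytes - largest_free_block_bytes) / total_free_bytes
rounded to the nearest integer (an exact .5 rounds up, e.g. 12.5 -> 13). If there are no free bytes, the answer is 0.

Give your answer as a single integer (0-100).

Op 1: a = malloc(11) -> a = 0; heap: [0-10 ALLOC][11-32 FREE]
Op 2: b = malloc(7) -> b = 11; heap: [0-10 ALLOC][11-17 ALLOC][18-32 FREE]
Op 3: b = realloc(b, 6) -> b = 11; heap: [0-10 ALLOC][11-16 ALLOC][17-32 FREE]
Op 4: a = realloc(a, 5) -> a = 0; heap: [0-4 ALLOC][5-10 FREE][11-16 ALLOC][17-32 FREE]
Op 5: a = realloc(a, 1) -> a = 0; heap: [0-0 ALLOC][1-10 FREE][11-16 ALLOC][17-32 FREE]
Op 6: b = realloc(b, 14) -> b = 11; heap: [0-0 ALLOC][1-10 FREE][11-24 ALLOC][25-32 FREE]
Op 7: a = realloc(a, 4) -> a = 0; heap: [0-3 ALLOC][4-10 FREE][11-24 ALLOC][25-32 FREE]
Free blocks: [7 8] total_free=15 largest=8 -> 100*(15-8)/15 = 700/15 ≈ 46.667 -> rounds to 47

Answer: 47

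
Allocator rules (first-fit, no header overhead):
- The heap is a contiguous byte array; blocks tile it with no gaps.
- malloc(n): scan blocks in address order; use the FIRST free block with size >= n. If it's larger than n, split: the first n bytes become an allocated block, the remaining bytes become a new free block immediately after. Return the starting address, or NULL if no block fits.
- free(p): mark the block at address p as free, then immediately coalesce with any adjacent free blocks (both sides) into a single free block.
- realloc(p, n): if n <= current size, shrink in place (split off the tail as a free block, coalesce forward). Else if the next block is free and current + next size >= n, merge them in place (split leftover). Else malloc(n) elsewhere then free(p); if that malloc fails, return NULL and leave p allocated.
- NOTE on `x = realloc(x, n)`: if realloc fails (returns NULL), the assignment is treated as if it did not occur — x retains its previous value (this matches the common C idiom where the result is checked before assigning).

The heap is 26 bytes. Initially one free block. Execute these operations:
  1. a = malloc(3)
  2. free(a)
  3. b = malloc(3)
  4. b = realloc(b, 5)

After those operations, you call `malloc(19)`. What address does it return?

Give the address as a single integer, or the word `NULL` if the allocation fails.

Answer: 5

Derivation:
Op 1: a = malloc(3) -> a = 0; heap: [0-2 ALLOC][3-25 FREE]
Op 2: free(a) -> (freed a); heap: [0-25 FREE]
Op 3: b = malloc(3) -> b = 0; heap: [0-2 ALLOC][3-25 FREE]
Op 4: b = realloc(b, 5) -> b = 0; heap: [0-4 ALLOC][5-25 FREE]
malloc(19): first-fit scan over [0-4 ALLOC][5-25 FREE] -> 5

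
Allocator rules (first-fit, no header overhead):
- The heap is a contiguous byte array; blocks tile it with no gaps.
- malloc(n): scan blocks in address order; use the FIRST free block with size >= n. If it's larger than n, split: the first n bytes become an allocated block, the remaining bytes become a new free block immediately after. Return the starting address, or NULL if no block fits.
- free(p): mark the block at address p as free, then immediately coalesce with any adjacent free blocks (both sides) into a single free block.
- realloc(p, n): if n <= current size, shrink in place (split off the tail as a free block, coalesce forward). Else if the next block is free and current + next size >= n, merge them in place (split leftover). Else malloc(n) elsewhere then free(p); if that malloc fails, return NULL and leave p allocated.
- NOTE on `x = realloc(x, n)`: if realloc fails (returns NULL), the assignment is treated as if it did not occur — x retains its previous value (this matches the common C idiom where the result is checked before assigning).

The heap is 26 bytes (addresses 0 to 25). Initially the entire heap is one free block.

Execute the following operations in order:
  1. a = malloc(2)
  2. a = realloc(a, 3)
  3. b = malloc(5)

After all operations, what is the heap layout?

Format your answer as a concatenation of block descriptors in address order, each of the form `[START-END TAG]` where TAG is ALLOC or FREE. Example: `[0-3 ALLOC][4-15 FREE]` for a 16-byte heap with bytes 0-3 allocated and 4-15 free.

Answer: [0-2 ALLOC][3-7 ALLOC][8-25 FREE]

Derivation:
Op 1: a = malloc(2) -> a = 0; heap: [0-1 ALLOC][2-25 FREE]
Op 2: a = realloc(a, 3) -> a = 0; heap: [0-2 ALLOC][3-25 FREE]
Op 3: b = malloc(5) -> b = 3; heap: [0-2 ALLOC][3-7 ALLOC][8-25 FREE]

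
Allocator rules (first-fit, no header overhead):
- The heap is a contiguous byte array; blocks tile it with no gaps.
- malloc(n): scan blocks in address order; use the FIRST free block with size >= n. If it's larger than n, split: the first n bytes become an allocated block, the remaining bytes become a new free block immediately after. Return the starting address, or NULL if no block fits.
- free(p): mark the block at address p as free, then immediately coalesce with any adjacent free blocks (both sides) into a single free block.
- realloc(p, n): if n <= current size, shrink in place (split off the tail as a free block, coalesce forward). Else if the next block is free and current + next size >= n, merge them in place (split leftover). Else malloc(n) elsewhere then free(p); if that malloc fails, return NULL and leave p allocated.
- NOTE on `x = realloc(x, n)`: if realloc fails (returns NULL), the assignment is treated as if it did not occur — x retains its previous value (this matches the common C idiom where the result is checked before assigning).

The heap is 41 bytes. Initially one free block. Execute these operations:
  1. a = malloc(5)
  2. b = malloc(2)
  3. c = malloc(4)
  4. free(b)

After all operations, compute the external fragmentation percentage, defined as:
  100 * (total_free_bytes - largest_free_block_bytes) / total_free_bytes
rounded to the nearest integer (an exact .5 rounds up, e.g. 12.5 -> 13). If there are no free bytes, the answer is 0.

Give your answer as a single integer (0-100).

Op 1: a = malloc(5) -> a = 0; heap: [0-4 ALLOC][5-40 FREE]
Op 2: b = malloc(2) -> b = 5; heap: [0-4 ALLOC][5-6 ALLOC][7-40 FREE]
Op 3: c = malloc(4) -> c = 7; heap: [0-4 ALLOC][5-6 ALLOC][7-10 ALLOC][11-40 FREE]
Op 4: free(b) -> (freed b); heap: [0-4 ALLOC][5-6 FREE][7-10 ALLOC][11-40 FREE]
Free blocks: [2 30] total_free=32 largest=30 -> 100*(32-30)/32 = 200/32 = 6.25 -> rounds to 6

Answer: 6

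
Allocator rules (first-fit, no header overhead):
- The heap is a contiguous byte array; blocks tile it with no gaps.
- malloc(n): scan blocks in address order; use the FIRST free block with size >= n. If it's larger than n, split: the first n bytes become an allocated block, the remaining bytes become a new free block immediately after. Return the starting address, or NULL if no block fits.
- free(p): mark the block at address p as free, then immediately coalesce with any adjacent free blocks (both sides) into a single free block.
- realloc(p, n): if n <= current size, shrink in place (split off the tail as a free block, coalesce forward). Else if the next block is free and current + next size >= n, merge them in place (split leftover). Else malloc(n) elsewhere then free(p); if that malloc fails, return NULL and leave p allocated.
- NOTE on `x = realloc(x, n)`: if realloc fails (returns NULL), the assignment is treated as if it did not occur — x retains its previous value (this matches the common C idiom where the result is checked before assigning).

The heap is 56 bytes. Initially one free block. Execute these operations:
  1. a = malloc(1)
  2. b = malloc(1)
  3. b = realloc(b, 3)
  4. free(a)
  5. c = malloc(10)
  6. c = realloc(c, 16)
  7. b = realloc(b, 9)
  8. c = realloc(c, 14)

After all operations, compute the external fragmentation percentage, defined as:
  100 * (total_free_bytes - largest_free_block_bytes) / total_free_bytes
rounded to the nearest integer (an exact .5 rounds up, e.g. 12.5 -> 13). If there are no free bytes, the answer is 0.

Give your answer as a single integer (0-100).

Answer: 18

Derivation:
Op 1: a = malloc(1) -> a = 0; heap: [0-0 ALLOC][1-55 FREE]
Op 2: b = malloc(1) -> b = 1; heap: [0-0 ALLOC][1-1 ALLOC][2-55 FREE]
Op 3: b = realloc(b, 3) -> b = 1; heap: [0-0 ALLOC][1-3 ALLOC][4-55 FREE]
Op 4: free(a) -> (freed a); heap: [0-0 FREE][1-3 ALLOC][4-55 FREE]
Op 5: c = malloc(10) -> c = 4; heap: [0-0 FREE][1-3 ALLOC][4-13 ALLOC][14-55 FREE]
Op 6: c = realloc(c, 16) -> c = 4; heap: [0-0 FREE][1-3 ALLOC][4-19 ALLOC][20-55 FREE]
Op 7: b = realloc(b, 9) -> b = 20; heap: [0-3 FREE][4-19 ALLOC][20-28 ALLOC][29-55 FREE]
Op 8: c = realloc(c, 14) -> c = 4; heap: [0-3 FREE][4-17 ALLOC][18-19 FREE][20-28 ALLOC][29-55 FREE]
Free blocks: [4 2 27] total_free=33 largest=27 -> 100*(33-27)/33 = 600/33 ≈ 18.182 -> rounds to 18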